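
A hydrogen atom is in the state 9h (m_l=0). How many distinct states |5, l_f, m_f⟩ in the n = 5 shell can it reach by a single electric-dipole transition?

3

E1 requires Δl = ±1, so l_f ∈ {4, 6}; with 0 ≤ l_f ≤ n_f−1 = 4, the allowed l_f values are {4}.
For l_f = 4: m_f ∈ {m_i−1, m_i, m_i+1} ∩ [−4, 4] = {-1, 0, 1} → 3 states.
Total: 3.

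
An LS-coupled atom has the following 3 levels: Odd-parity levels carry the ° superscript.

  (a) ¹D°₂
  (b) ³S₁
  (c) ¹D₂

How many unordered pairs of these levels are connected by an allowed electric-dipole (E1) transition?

(a)–(b): forbidden (ΔS, ΔL).
(a)–(c): allowed.
(b)–(c): forbidden (parity, ΔS, ΔL).
Allowed pairs: 1 of 3.

1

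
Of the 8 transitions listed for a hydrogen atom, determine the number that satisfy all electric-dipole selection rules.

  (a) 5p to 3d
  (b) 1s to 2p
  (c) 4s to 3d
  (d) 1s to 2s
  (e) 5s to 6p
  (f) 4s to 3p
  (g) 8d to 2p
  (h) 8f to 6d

6

(a) allowed
(b) allowed
(c) forbidden — Δl = +2 (E1 requires Δl = ±1)
(d) forbidden — Δl = +0 (E1 requires Δl = ±1)
(e) allowed
(f) allowed
(g) allowed
(h) allowed
Total allowed: 6 of 8.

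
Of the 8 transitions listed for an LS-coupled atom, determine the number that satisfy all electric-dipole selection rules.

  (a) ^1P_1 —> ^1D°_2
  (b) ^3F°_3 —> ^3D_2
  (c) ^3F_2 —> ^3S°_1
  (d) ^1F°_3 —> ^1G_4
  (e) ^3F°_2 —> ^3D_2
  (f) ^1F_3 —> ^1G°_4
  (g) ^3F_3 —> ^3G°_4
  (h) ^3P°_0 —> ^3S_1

7

(a) allowed
(b) allowed
(c) forbidden (ΔL fails)
(d) allowed
(e) allowed
(f) allowed
(g) allowed
(h) allowed
Total allowed: 7 of 8.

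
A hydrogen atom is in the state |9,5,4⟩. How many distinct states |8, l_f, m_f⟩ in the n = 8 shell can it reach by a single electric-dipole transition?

E1 requires Δl = ±1, so l_f ∈ {4, 6}; with 0 ≤ l_f ≤ n_f−1 = 7, the allowed l_f values are {4, 6}.
For l_f = 4: m_f ∈ {m_i−1, m_i, m_i+1} ∩ [−4, 4] = {3, 4} → 2 states.
For l_f = 6: m_f ∈ {m_i−1, m_i, m_i+1} ∩ [−6, 6] = {3, 4, 5} → 3 states.
Total: 5.

5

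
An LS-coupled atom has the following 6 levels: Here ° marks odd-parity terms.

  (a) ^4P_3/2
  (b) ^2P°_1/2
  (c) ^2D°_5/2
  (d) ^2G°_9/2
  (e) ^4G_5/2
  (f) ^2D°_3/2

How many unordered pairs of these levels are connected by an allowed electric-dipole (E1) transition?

(a)–(b): forbidden (ΔS).
(a)–(c): forbidden (ΔS).
(a)–(d): forbidden (ΔS, ΔL, ΔJ).
(a)–(e): forbidden (parity, ΔL).
(a)–(f): forbidden (ΔS).
(b)–(c): forbidden (parity, ΔJ).
(b)–(d): forbidden (parity, ΔL, ΔJ).
(b)–(e): forbidden (ΔS, ΔL, ΔJ).
(b)–(f): forbidden (parity).
(c)–(d): forbidden (parity, ΔL, ΔJ).
(c)–(e): forbidden (ΔS, ΔL).
(c)–(f): forbidden (parity).
(d)–(e): forbidden (ΔS, ΔJ).
(d)–(f): forbidden (parity, ΔL, ΔJ).
(e)–(f): forbidden (ΔS, ΔL).
Allowed pairs: 0 of 15.

0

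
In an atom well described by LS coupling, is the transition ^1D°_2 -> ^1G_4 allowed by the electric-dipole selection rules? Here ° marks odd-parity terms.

forbidden

Parity must change: odd → even — ok.
ΔS = 0: S: 0 → 0 — ok.
ΔL = 0, ±1 (not L=0↔0): L: 2 → 4, ΔL = +2 — fails.
ΔJ = 0, ±1 (not J=0↔0): J: 2 → 4, ΔJ = +2 — fails.
Rule(s) violated: ΔL, ΔJ.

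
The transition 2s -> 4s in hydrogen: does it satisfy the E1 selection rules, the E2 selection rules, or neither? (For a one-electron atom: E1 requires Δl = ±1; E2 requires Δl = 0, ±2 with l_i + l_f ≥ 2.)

Δl = 0 − 0 = +0; l_i + l_f = 0.
E1 (Δl = ±1): not satisfied.
E2 (Δl = 0,±2, l_i+l_f ≥ 2): not satisfied.

neither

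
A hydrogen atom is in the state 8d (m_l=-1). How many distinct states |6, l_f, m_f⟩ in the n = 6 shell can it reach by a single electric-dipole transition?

5

E1 requires Δl = ±1, so l_f ∈ {1, 3}; with 0 ≤ l_f ≤ n_f−1 = 5, the allowed l_f values are {1, 3}.
For l_f = 1: m_f ∈ {m_i−1, m_i, m_i+1} ∩ [−1, 1] = {-1, 0} → 2 states.
For l_f = 3: m_f ∈ {m_i−1, m_i, m_i+1} ∩ [−3, 3] = {-2, -1, 0} → 3 states.
Total: 5.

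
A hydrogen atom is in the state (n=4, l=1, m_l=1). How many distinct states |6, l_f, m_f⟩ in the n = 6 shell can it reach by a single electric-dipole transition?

E1 requires Δl = ±1, so l_f ∈ {0, 2}; with 0 ≤ l_f ≤ n_f−1 = 5, the allowed l_f values are {0, 2}.
For l_f = 0: m_f ∈ {m_i−1, m_i, m_i+1} ∩ [−0, 0] = {0} → 1 state.
For l_f = 2: m_f ∈ {m_i−1, m_i, m_i+1} ∩ [−2, 2] = {0, 1, 2} → 3 states.
Total: 4.

4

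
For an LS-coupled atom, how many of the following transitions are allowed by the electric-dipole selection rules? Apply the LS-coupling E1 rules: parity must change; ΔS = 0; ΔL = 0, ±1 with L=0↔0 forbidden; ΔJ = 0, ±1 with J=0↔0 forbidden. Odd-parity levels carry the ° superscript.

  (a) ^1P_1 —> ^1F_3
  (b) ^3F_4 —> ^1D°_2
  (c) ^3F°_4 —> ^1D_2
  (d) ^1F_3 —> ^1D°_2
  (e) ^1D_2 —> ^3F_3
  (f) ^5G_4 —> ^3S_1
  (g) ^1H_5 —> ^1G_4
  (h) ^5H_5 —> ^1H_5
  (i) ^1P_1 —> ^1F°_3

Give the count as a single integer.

(a) forbidden (parity, ΔL, ΔJ fail)
(b) forbidden (ΔS, ΔJ fail)
(c) forbidden (ΔS, ΔJ fail)
(d) allowed
(e) forbidden (parity, ΔS fail)
(f) forbidden (parity, ΔS, ΔL, ΔJ fail)
(g) forbidden (parity fails)
(h) forbidden (parity, ΔS fail)
(i) forbidden (ΔL, ΔJ fail)
Total allowed: 1 of 9.

1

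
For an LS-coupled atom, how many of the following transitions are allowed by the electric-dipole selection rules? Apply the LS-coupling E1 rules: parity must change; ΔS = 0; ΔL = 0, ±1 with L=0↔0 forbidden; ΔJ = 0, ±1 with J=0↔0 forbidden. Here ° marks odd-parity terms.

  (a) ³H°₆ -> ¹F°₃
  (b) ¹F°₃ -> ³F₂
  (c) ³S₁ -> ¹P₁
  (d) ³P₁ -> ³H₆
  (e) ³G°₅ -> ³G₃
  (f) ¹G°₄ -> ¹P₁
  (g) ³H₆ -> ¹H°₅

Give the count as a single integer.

(a) forbidden (parity, ΔS, ΔL, ΔJ fail)
(b) forbidden (ΔS fails)
(c) forbidden (parity, ΔS fail)
(d) forbidden (parity, ΔL, ΔJ fail)
(e) forbidden (ΔJ fails)
(f) forbidden (ΔL, ΔJ fail)
(g) forbidden (ΔS fails)
Total allowed: 0 of 7.

0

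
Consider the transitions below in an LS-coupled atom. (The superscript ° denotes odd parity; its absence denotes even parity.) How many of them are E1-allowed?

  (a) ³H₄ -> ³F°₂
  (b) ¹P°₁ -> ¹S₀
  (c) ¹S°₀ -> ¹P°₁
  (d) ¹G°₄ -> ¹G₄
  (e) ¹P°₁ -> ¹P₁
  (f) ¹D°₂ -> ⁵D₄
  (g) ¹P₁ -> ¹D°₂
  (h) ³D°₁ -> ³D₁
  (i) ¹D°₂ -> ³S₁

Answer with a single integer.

5

(a) forbidden (ΔL, ΔJ fail)
(b) allowed
(c) forbidden (parity fails)
(d) allowed
(e) allowed
(f) forbidden (ΔS, ΔJ fail)
(g) allowed
(h) allowed
(i) forbidden (ΔS, ΔL fail)
Total allowed: 5 of 9.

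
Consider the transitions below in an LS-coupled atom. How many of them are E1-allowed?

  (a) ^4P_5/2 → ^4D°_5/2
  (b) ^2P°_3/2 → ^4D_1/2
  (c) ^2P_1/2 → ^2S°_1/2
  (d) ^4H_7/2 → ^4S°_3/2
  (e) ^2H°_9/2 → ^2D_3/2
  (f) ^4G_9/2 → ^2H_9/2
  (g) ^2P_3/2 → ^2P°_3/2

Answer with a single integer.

(a) allowed
(b) forbidden (ΔS fails)
(c) allowed
(d) forbidden (ΔL, ΔJ fail)
(e) forbidden (ΔL, ΔJ fail)
(f) forbidden (parity, ΔS fail)
(g) allowed
Total allowed: 3 of 7.

3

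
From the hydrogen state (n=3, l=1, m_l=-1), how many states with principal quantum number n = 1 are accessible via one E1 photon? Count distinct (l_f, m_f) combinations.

E1 requires Δl = ±1, so l_f ∈ {0, 2}; with 0 ≤ l_f ≤ n_f−1 = 0, the allowed l_f values are {0}.
For l_f = 0: m_f ∈ {m_i−1, m_i, m_i+1} ∩ [−0, 0] = {0} → 1 state.
Total: 1.

1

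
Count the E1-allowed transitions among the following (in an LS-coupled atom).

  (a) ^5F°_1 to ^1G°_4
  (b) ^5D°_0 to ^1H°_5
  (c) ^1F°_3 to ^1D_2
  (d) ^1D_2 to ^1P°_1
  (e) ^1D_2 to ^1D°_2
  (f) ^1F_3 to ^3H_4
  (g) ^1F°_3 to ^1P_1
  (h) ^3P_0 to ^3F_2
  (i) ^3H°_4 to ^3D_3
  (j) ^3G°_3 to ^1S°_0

(a) forbidden (parity, ΔS, ΔJ fail)
(b) forbidden (parity, ΔS, ΔL, ΔJ fail)
(c) allowed
(d) allowed
(e) allowed
(f) forbidden (parity, ΔS, ΔL fail)
(g) forbidden (ΔL, ΔJ fail)
(h) forbidden (parity, ΔL, ΔJ fail)
(i) forbidden (ΔL fails)
(j) forbidden (parity, ΔS, ΔL, ΔJ fail)
Total allowed: 3 of 10.

3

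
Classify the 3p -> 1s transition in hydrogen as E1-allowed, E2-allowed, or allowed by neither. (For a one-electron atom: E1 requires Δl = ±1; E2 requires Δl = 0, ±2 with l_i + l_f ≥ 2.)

E1

Δl = 0 − 1 = -1; l_i + l_f = 1.
E1 (Δl = ±1): satisfied.
E2 (Δl = 0,±2, l_i+l_f ≥ 2): not satisfied.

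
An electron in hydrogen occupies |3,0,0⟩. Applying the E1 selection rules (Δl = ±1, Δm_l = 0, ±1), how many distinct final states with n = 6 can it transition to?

E1 requires Δl = ±1, so l_f ∈ {-1, 1}; with 0 ≤ l_f ≤ n_f−1 = 5, the allowed l_f values are {1}.
For l_f = 1: m_f ∈ {m_i−1, m_i, m_i+1} ∩ [−1, 1] = {-1, 0, 1} → 3 states.
Total: 3.

3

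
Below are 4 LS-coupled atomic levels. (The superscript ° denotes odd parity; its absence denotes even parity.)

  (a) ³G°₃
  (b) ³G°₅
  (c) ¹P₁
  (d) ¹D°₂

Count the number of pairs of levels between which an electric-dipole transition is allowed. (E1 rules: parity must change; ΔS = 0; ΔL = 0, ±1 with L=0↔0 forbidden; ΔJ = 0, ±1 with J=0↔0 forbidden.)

1

(a)–(b): forbidden (parity, ΔJ).
(a)–(c): forbidden (ΔS, ΔL, ΔJ).
(a)–(d): forbidden (parity, ΔS, ΔL).
(b)–(c): forbidden (ΔS, ΔL, ΔJ).
(b)–(d): forbidden (parity, ΔS, ΔL, ΔJ).
(c)–(d): allowed.
Allowed pairs: 1 of 6.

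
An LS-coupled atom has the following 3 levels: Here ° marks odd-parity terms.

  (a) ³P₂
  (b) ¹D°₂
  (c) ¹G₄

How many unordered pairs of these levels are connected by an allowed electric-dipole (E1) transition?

0

(a)–(b): forbidden (ΔS).
(a)–(c): forbidden (parity, ΔS, ΔL, ΔJ).
(b)–(c): forbidden (ΔL, ΔJ).
Allowed pairs: 0 of 3.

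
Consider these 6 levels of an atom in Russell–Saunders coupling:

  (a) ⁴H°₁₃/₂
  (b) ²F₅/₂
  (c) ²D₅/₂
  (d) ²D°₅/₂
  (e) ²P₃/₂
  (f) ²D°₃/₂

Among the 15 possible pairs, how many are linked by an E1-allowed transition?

6

(a)–(b): forbidden (ΔS, ΔL, ΔJ).
(a)–(c): forbidden (ΔS, ΔL, ΔJ).
(a)–(d): forbidden (parity, ΔS, ΔL, ΔJ).
(a)–(e): forbidden (ΔS, ΔL, ΔJ).
(a)–(f): forbidden (parity, ΔS, ΔL, ΔJ).
(b)–(c): forbidden (parity).
(b)–(d): allowed.
(b)–(e): forbidden (parity, ΔL).
(b)–(f): allowed.
(c)–(d): allowed.
(c)–(e): forbidden (parity).
(c)–(f): allowed.
(d)–(e): allowed.
(d)–(f): forbidden (parity).
(e)–(f): allowed.
Allowed pairs: 6 of 15.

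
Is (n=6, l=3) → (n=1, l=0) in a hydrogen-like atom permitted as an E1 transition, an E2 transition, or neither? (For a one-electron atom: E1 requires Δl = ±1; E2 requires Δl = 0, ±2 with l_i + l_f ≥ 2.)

Δl = 0 − 3 = -3; l_i + l_f = 3.
E1 (Δl = ±1): not satisfied.
E2 (Δl = 0,±2, l_i+l_f ≥ 2): not satisfied.

neither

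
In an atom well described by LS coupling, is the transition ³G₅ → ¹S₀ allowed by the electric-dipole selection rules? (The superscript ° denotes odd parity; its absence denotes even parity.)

forbidden

ΔL = 0, ±1 (not L=0↔0): L: 4 → 0, ΔL = -4 — fails.
ΔS = 0: S: 1 → 0 — fails.
Parity must change: even → even — fails.
ΔJ = 0, ±1 (not J=0↔0): J: 5 → 0, ΔJ = -5 — fails.
Rule(s) violated: parity, ΔS, ΔL, ΔJ.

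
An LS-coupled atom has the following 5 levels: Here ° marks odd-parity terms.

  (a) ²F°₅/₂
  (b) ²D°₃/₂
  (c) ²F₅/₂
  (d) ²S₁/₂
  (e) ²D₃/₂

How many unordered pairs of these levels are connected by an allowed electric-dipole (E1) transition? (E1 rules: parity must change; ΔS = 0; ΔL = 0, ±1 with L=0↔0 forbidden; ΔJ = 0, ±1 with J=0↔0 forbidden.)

4

(a)–(b): forbidden (parity).
(a)–(c): allowed.
(a)–(d): forbidden (ΔL, ΔJ).
(a)–(e): allowed.
(b)–(c): allowed.
(b)–(d): forbidden (ΔL).
(b)–(e): allowed.
(c)–(d): forbidden (parity, ΔL, ΔJ).
(c)–(e): forbidden (parity).
(d)–(e): forbidden (parity, ΔL).
Allowed pairs: 4 of 10.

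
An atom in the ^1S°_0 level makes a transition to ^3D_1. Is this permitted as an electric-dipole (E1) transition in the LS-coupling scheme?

forbidden

ΔL = 0, ±1 (not L=0↔0): L: 0 → 2, ΔL = +2 — fails.
ΔS = 0: S: 0 → 1 — fails.
Parity must change: odd → even — passes.
ΔJ = 0, ±1 (not J=0↔0): J: 0 → 1, ΔJ = +1 — passes.
Rule(s) violated: ΔS, ΔL.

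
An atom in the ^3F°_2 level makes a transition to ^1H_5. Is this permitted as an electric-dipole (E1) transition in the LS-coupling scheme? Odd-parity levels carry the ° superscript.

Reading off the term symbols: S 1→0, L 3→5, J 2→5, parity odd→even.
Parity must change: odd → even — passes.
ΔS = 0: S: 1 → 0 — fails.
ΔL = 0, ±1 (not L=0↔0): L: 3 → 5, ΔL = +2 — fails.
ΔJ = 0, ±1 (not J=0↔0): J: 2 → 5, ΔJ = +3 — fails.
Rule(s) violated: ΔS, ΔL, ΔJ.

forbidden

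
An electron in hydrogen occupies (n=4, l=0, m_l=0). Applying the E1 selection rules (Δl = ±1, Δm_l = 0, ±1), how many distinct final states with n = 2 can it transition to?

E1 requires Δl = ±1, so l_f ∈ {-1, 1}; with 0 ≤ l_f ≤ n_f−1 = 1, the allowed l_f values are {1}.
For l_f = 1: m_f ∈ {m_i−1, m_i, m_i+1} ∩ [−1, 1] = {-1, 0, 1} → 3 states.
Total: 3.

3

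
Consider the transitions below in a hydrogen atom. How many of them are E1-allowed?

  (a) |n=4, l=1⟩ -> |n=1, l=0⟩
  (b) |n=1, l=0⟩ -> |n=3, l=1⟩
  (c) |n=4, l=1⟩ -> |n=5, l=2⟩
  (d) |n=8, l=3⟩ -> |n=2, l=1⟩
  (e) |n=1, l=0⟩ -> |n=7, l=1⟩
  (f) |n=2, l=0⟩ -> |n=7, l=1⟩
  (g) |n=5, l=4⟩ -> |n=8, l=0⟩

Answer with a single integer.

(a) allowed
(b) allowed
(c) allowed
(d) forbidden — Δl = -2 (E1 requires Δl = ±1)
(e) allowed
(f) allowed
(g) forbidden — Δl = -4 (E1 requires Δl = ±1)
Total allowed: 5 of 7.

5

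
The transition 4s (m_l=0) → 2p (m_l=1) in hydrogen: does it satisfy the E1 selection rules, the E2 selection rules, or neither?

Δl = 1 − 0 = +1; l_i + l_f = 1.
Δm_l = +1.
E1 (Δl = ±1, |Δm_l| ≤ 1): satisfied.
E2 (Δl = 0,±2, l_i+l_f ≥ 2, |Δm_l| ≤ 2): not satisfied.

E1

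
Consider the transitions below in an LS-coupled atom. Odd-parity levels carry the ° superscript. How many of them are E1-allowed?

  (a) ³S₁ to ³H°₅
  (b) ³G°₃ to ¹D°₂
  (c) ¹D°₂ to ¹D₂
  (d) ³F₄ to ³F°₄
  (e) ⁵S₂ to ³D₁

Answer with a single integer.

(a) forbidden (ΔL, ΔJ fail)
(b) forbidden (parity, ΔS, ΔL fail)
(c) allowed
(d) allowed
(e) forbidden (parity, ΔS, ΔL fail)
Total allowed: 2 of 5.

2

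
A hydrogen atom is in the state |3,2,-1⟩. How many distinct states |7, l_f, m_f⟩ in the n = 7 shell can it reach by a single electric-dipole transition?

E1 requires Δl = ±1, so l_f ∈ {1, 3}; with 0 ≤ l_f ≤ n_f−1 = 6, the allowed l_f values are {1, 3}.
For l_f = 1: m_f ∈ {m_i−1, m_i, m_i+1} ∩ [−1, 1] = {-1, 0} → 2 states.
For l_f = 3: m_f ∈ {m_i−1, m_i, m_i+1} ∩ [−3, 3] = {-2, -1, 0} → 3 states.
Total: 5.

5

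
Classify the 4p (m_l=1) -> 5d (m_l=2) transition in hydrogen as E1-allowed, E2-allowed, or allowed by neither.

Δl = 2 − 1 = +1; l_i + l_f = 3.
Δm_l = +1.
E1 (Δl = ±1, |Δm_l| ≤ 1): satisfied.
E2 (Δl = 0,±2, l_i+l_f ≥ 2, |Δm_l| ≤ 2): not satisfied.

E1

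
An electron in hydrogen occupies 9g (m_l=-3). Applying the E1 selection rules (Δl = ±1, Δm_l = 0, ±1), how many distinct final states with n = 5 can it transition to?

2

E1 requires Δl = ±1, so l_f ∈ {3, 5}; with 0 ≤ l_f ≤ n_f−1 = 4, the allowed l_f values are {3}.
For l_f = 3: m_f ∈ {m_i−1, m_i, m_i+1} ∩ [−3, 3] = {-3, -2} → 2 states.
Total: 2.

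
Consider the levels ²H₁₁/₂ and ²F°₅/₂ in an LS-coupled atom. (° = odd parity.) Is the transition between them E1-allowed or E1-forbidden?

forbidden

Reading off the term symbols: S 1/2→1/2, L 5→3, J 11/2→5/2, parity even→odd.
Parity must change: even → odd — satisfied.
ΔS = 0: S: 1/2 → 1/2 — satisfied.
ΔL = 0, ±1 (not L=0↔0): L: 5 → 3, ΔL = -2 — violated.
ΔJ = 0, ±1 (not J=0↔0): J: 11/2 → 5/2, ΔJ = -3 — violated.
Rule(s) violated: ΔL, ΔJ.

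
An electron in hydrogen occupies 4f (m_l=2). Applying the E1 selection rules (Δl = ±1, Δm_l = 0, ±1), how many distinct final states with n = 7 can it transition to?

E1 requires Δl = ±1, so l_f ∈ {2, 4}; with 0 ≤ l_f ≤ n_f−1 = 6, the allowed l_f values are {2, 4}.
For l_f = 2: m_f ∈ {m_i−1, m_i, m_i+1} ∩ [−2, 2] = {1, 2} → 2 states.
For l_f = 4: m_f ∈ {m_i−1, m_i, m_i+1} ∩ [−4, 4] = {1, 2, 3} → 3 states.
Total: 5.

5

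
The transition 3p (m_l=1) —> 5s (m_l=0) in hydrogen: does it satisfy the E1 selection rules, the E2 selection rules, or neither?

Δl = 0 − 1 = -1; l_i + l_f = 1.
Δm_l = -1.
E1 (Δl = ±1, |Δm_l| ≤ 1): satisfied.
E2 (Δl = 0,±2, l_i+l_f ≥ 2, |Δm_l| ≤ 2): not satisfied.

E1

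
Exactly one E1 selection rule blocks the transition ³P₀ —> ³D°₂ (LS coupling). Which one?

the ΔJ = 0, ±1 rule

Parity must change: even → odd — passes.
ΔS = 0: S: 1 → 1 — passes.
ΔL = 0, ±1 (not L=0↔0): L: 1 → 2, ΔL = +1 — passes.
ΔJ = 0, ±1 (not J=0↔0): J: 0 → 2, ΔJ = +2 — fails.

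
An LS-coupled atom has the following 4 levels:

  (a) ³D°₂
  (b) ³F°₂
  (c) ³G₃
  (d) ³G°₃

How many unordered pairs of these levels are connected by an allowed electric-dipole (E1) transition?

(a)–(b): forbidden (parity).
(a)–(c): forbidden (ΔL).
(a)–(d): forbidden (parity, ΔL).
(b)–(c): allowed.
(b)–(d): forbidden (parity).
(c)–(d): allowed.
Allowed pairs: 2 of 6.

2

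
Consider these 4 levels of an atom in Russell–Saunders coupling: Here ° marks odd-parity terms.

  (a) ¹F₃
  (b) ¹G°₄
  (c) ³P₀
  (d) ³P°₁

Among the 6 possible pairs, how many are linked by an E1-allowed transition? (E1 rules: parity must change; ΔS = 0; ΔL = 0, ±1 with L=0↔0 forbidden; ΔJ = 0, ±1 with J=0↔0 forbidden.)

2

(a)–(b): allowed.
(a)–(c): forbidden (parity, ΔS, ΔL, ΔJ).
(a)–(d): forbidden (ΔS, ΔL, ΔJ).
(b)–(c): forbidden (ΔS, ΔL, ΔJ).
(b)–(d): forbidden (parity, ΔS, ΔL, ΔJ).
(c)–(d): allowed.
Allowed pairs: 2 of 6.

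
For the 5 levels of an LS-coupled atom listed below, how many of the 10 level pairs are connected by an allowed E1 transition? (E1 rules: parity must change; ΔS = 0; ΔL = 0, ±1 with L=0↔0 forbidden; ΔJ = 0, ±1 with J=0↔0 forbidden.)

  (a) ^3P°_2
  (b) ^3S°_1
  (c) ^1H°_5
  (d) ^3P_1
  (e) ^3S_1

(a)–(b): forbidden (parity).
(a)–(c): forbidden (parity, ΔS, ΔL, ΔJ).
(a)–(d): allowed.
(a)–(e): allowed.
(b)–(c): forbidden (parity, ΔS, ΔL, ΔJ).
(b)–(d): allowed.
(b)–(e): forbidden (ΔL).
(c)–(d): forbidden (ΔS, ΔL, ΔJ).
(c)–(e): forbidden (ΔS, ΔL, ΔJ).
(d)–(e): forbidden (parity).
Allowed pairs: 3 of 10.

3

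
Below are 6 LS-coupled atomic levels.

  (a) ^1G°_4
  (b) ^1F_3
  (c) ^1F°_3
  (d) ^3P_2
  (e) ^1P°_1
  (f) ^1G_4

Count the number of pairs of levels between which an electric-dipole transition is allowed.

(a)–(b): allowed.
(a)–(c): forbidden (parity).
(a)–(d): forbidden (ΔS, ΔL, ΔJ).
(a)–(e): forbidden (parity, ΔL, ΔJ).
(a)–(f): allowed.
(b)–(c): allowed.
(b)–(d): forbidden (parity, ΔS, ΔL).
(b)–(e): forbidden (ΔL, ΔJ).
(b)–(f): forbidden (parity).
(c)–(d): forbidden (ΔS, ΔL).
(c)–(e): forbidden (parity, ΔL, ΔJ).
(c)–(f): allowed.
(d)–(e): forbidden (ΔS).
(d)–(f): forbidden (parity, ΔS, ΔL, ΔJ).
(e)–(f): forbidden (ΔL, ΔJ).
Allowed pairs: 4 of 15.

4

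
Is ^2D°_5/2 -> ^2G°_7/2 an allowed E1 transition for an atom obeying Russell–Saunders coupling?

forbidden

Initial level: S=1/2, L=2, J=5/2, parity odd. Final level: S=1/2, L=4, J=7/2, parity odd.
Parity must change: odd → odd — fails.
ΔS = 0: S: 1/2 → 1/2 — ok.
ΔL = 0, ±1 (not L=0↔0): L: 2 → 4, ΔL = +2 — fails.
ΔJ = 0, ±1 (not J=0↔0): J: 5/2 → 7/2, ΔJ = +1 — ok.
Rule(s) violated: parity, ΔL.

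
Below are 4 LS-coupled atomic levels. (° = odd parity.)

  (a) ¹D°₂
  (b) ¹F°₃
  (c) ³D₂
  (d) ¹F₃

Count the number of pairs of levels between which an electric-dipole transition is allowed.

2

(a)–(b): forbidden (parity).
(a)–(c): forbidden (ΔS).
(a)–(d): allowed.
(b)–(c): forbidden (ΔS).
(b)–(d): allowed.
(c)–(d): forbidden (parity, ΔS).
Allowed pairs: 2 of 6.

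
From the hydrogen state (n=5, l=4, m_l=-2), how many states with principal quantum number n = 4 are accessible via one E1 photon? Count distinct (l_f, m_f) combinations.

3

E1 requires Δl = ±1, so l_f ∈ {3, 5}; with 0 ≤ l_f ≤ n_f−1 = 3, the allowed l_f values are {3}.
For l_f = 3: m_f ∈ {m_i−1, m_i, m_i+1} ∩ [−3, 3] = {-3, -2, -1} → 3 states.
Total: 3.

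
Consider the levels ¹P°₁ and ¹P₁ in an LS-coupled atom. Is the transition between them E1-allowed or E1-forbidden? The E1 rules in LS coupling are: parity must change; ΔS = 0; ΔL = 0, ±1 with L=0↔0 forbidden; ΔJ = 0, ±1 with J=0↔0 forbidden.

allowed

Initial level: S=0, L=1, J=1, parity odd. Final level: S=0, L=1, J=1, parity even.
Parity must change: odd → even — passes.
ΔS = 0: S: 0 → 0 — passes.
ΔL = 0, ±1 (not L=0↔0): L: 1 → 1, ΔL = +0 — passes.
ΔJ = 0, ±1 (not J=0↔0): J: 1 → 1, ΔJ = +0 — passes.
All four E1 rules are satisfied.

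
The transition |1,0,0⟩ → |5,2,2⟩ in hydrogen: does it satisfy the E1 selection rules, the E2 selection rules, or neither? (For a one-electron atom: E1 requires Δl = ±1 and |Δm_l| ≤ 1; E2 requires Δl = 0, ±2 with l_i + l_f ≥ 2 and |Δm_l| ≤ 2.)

E2

Δl = 2 − 0 = +2; l_i + l_f = 2.
Δm_l = +2.
E1 (Δl = ±1, |Δm_l| ≤ 1): not satisfied.
E2 (Δl = 0,±2, l_i+l_f ≥ 2, |Δm_l| ≤ 2): satisfied.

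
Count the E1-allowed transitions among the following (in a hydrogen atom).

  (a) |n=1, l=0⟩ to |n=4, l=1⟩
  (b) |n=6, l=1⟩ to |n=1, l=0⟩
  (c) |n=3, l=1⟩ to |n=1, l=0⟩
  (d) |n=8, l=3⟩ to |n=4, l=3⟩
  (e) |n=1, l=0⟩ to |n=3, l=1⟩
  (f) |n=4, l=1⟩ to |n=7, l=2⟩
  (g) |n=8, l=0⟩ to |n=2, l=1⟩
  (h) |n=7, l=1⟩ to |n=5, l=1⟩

(a) allowed
(b) allowed
(c) allowed
(d) forbidden — Δl = +0 (E1 requires Δl = ±1)
(e) allowed
(f) allowed
(g) allowed
(h) forbidden — Δl = +0 (E1 requires Δl = ±1)
Total allowed: 6 of 8.

6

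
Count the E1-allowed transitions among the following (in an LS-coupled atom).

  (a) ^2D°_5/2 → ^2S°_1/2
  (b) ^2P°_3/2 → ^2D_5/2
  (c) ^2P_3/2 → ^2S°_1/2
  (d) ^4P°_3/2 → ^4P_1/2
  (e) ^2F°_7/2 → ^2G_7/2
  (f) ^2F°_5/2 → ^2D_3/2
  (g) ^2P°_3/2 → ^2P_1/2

6

(a) forbidden (parity, ΔL, ΔJ fail)
(b) allowed
(c) allowed
(d) allowed
(e) allowed
(f) allowed
(g) allowed
Total allowed: 6 of 7.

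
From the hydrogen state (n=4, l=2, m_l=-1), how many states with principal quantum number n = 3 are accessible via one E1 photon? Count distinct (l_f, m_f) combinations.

2

E1 requires Δl = ±1, so l_f ∈ {1, 3}; with 0 ≤ l_f ≤ n_f−1 = 2, the allowed l_f values are {1}.
For l_f = 1: m_f ∈ {m_i−1, m_i, m_i+1} ∩ [−1, 1] = {-1, 0} → 2 states.
Total: 2.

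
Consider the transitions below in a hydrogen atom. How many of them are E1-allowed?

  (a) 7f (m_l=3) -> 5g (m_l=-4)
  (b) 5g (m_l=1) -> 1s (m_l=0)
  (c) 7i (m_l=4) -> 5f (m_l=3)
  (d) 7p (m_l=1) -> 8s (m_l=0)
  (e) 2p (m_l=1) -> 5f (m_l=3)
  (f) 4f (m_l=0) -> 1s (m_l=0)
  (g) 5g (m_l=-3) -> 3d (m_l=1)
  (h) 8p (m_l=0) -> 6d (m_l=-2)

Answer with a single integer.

1

(a) forbidden — Δm_l = -7 (E1 requires Δm_l = 0, ±1)
(b) forbidden — Δl = -4 (E1 requires Δl = ±1)
(c) forbidden — Δl = -3 (E1 requires Δl = ±1)
(d) allowed
(e) forbidden — Δl = +2 (E1 requires Δl = ±1); Δm_l = +2 (E1 requires Δm_l = 0, ±1)
(f) forbidden — Δl = -3 (E1 requires Δl = ±1)
(g) forbidden — Δl = -2 (E1 requires Δl = ±1); Δm_l = +4 (E1 requires Δm_l = 0, ±1)
(h) forbidden — Δm_l = -2 (E1 requires Δm_l = 0, ±1)
Total allowed: 1 of 8.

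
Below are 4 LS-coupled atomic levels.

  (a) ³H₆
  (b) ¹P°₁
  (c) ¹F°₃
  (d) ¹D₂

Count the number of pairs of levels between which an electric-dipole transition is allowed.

2

(a)–(b): forbidden (ΔS, ΔL, ΔJ).
(a)–(c): forbidden (ΔS, ΔL, ΔJ).
(a)–(d): forbidden (parity, ΔS, ΔL, ΔJ).
(b)–(c): forbidden (parity, ΔL, ΔJ).
(b)–(d): allowed.
(c)–(d): allowed.
Allowed pairs: 2 of 6.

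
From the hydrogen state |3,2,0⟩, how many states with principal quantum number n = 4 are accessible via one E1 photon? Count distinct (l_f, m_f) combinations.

E1 requires Δl = ±1, so l_f ∈ {1, 3}; with 0 ≤ l_f ≤ n_f−1 = 3, the allowed l_f values are {1, 3}.
For l_f = 1: m_f ∈ {m_i−1, m_i, m_i+1} ∩ [−1, 1] = {-1, 0, 1} → 3 states.
For l_f = 3: m_f ∈ {m_i−1, m_i, m_i+1} ∩ [−3, 3] = {-1, 0, 1} → 3 states.
Total: 6.

6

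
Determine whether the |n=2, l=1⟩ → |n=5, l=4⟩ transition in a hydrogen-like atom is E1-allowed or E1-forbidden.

l: 1 → 4 (Δl = +3). Δl = ±1 ✗.
The transition is electric-dipole forbidden.

forbidden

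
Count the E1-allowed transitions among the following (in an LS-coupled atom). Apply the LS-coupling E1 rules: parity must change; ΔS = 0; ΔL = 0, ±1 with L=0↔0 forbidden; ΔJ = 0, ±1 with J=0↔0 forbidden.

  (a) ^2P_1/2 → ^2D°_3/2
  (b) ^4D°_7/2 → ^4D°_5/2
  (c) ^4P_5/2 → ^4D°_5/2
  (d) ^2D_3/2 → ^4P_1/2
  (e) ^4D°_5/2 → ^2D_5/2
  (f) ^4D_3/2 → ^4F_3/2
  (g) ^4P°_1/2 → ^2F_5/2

(a) allowed
(b) forbidden (parity fails)
(c) allowed
(d) forbidden (parity, ΔS fail)
(e) forbidden (ΔS fails)
(f) forbidden (parity fails)
(g) forbidden (ΔS, ΔL, ΔJ fail)
Total allowed: 2 of 7.

2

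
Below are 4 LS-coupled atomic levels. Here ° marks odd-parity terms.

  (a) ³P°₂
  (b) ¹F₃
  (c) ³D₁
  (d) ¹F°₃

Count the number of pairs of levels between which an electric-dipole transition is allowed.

2

(a)–(b): forbidden (ΔS, ΔL).
(a)–(c): allowed.
(a)–(d): forbidden (parity, ΔS, ΔL).
(b)–(c): forbidden (parity, ΔS, ΔJ).
(b)–(d): allowed.
(c)–(d): forbidden (ΔS, ΔJ).
Allowed pairs: 2 of 6.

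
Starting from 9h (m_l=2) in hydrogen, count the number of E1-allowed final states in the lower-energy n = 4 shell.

0

E1 requires l_f ∈ {4, 6}, but neither lies in [0, 3], so no final state is reachable.
Total: 0.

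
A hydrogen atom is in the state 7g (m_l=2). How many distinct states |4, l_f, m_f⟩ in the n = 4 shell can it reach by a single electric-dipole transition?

E1 requires Δl = ±1, so l_f ∈ {3, 5}; with 0 ≤ l_f ≤ n_f−1 = 3, the allowed l_f values are {3}.
For l_f = 3: m_f ∈ {m_i−1, m_i, m_i+1} ∩ [−3, 3] = {1, 2, 3} → 3 states.
Total: 3.

3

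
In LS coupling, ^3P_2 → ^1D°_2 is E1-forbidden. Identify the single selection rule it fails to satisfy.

Initial level: S=1, L=1, J=2, parity even. Final level: S=0, L=2, J=2, parity odd.
ΔJ = 0, ±1 (not J=0↔0): J: 2 → 2, ΔJ = +0 — ok.
Parity must change: even → odd — ok.
ΔL = 0, ±1 (not L=0↔0): L: 1 → 2, ΔL = +1 — ok.
ΔS = 0: S: 1 → 0 — fails.

the ΔS = 0 rule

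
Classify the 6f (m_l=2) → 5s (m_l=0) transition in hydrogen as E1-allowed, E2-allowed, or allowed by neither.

Δl = 0 − 3 = -3; l_i + l_f = 3.
Δm_l = -2.
E1 (Δl = ±1, |Δm_l| ≤ 1): not satisfied.
E2 (Δl = 0,±2, l_i+l_f ≥ 2, |Δm_l| ≤ 2): not satisfied.

neither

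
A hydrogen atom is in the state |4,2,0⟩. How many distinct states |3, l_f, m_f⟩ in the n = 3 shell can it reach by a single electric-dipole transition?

3

E1 requires Δl = ±1, so l_f ∈ {1, 3}; with 0 ≤ l_f ≤ n_f−1 = 2, the allowed l_f values are {1}.
For l_f = 1: m_f ∈ {m_i−1, m_i, m_i+1} ∩ [−1, 1] = {-1, 0, 1} → 3 states.
Total: 3.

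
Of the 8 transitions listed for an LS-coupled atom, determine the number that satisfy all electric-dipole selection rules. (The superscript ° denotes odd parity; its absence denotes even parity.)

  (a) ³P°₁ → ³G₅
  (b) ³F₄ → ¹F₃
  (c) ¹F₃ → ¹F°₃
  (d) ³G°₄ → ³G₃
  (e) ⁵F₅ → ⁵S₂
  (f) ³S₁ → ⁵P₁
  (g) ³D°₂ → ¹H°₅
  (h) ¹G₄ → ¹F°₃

3

(a) forbidden (ΔL, ΔJ fail)
(b) forbidden (parity, ΔS fail)
(c) allowed
(d) allowed
(e) forbidden (parity, ΔL, ΔJ fail)
(f) forbidden (parity, ΔS fail)
(g) forbidden (parity, ΔS, ΔL, ΔJ fail)
(h) allowed
Total allowed: 3 of 8.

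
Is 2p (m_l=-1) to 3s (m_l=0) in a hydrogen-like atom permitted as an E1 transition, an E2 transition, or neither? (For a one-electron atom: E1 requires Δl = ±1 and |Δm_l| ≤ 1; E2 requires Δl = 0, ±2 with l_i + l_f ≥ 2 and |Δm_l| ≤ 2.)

E1

Δl = 0 − 1 = -1; l_i + l_f = 1.
Δm_l = +1.
E1 (Δl = ±1, |Δm_l| ≤ 1): satisfied.
E2 (Δl = 0,±2, l_i+l_f ≥ 2, |Δm_l| ≤ 2): not satisfied.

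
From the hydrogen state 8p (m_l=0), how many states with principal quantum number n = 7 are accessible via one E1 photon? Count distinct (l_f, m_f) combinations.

E1 requires Δl = ±1, so l_f ∈ {0, 2}; with 0 ≤ l_f ≤ n_f−1 = 6, the allowed l_f values are {0, 2}.
For l_f = 0: m_f ∈ {m_i−1, m_i, m_i+1} ∩ [−0, 0] = {0} → 1 state.
For l_f = 2: m_f ∈ {m_i−1, m_i, m_i+1} ∩ [−2, 2] = {-1, 0, 1} → 3 states.
Total: 4.

4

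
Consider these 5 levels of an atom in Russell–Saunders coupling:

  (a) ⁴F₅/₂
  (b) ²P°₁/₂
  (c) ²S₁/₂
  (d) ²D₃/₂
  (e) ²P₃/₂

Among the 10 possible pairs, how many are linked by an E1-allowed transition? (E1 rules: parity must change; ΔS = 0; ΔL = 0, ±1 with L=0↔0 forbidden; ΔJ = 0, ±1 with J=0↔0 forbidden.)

(a)–(b): forbidden (ΔS, ΔL, ΔJ).
(a)–(c): forbidden (parity, ΔS, ΔL, ΔJ).
(a)–(d): forbidden (parity, ΔS).
(a)–(e): forbidden (parity, ΔS, ΔL).
(b)–(c): allowed.
(b)–(d): allowed.
(b)–(e): allowed.
(c)–(d): forbidden (parity, ΔL).
(c)–(e): forbidden (parity).
(d)–(e): forbidden (parity).
Allowed pairs: 3 of 10.

3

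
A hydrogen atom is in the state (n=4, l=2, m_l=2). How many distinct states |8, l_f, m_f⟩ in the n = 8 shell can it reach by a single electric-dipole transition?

E1 requires Δl = ±1, so l_f ∈ {1, 3}; with 0 ≤ l_f ≤ n_f−1 = 7, the allowed l_f values are {1, 3}.
For l_f = 1: m_f ∈ {m_i−1, m_i, m_i+1} ∩ [−1, 1] = {1} → 1 state.
For l_f = 3: m_f ∈ {m_i−1, m_i, m_i+1} ∩ [−3, 3] = {1, 2, 3} → 3 states.
Total: 4.

4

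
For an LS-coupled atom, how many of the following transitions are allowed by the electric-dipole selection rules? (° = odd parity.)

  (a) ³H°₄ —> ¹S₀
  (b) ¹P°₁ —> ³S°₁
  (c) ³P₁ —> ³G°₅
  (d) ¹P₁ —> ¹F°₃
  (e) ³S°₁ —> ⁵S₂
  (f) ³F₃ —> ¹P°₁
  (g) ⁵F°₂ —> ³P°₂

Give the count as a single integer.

(a) forbidden (ΔS, ΔL, ΔJ fail)
(b) forbidden (parity, ΔS fail)
(c) forbidden (ΔL, ΔJ fail)
(d) forbidden (ΔL, ΔJ fail)
(e) forbidden (ΔS, ΔL fail)
(f) forbidden (ΔS, ΔL, ΔJ fail)
(g) forbidden (parity, ΔS, ΔL fail)
Total allowed: 0 of 7.

0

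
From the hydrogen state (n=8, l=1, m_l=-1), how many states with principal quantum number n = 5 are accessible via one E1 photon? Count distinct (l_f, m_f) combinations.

E1 requires Δl = ±1, so l_f ∈ {0, 2}; with 0 ≤ l_f ≤ n_f−1 = 4, the allowed l_f values are {0, 2}.
For l_f = 0: m_f ∈ {m_i−1, m_i, m_i+1} ∩ [−0, 0] = {0} → 1 state.
For l_f = 2: m_f ∈ {m_i−1, m_i, m_i+1} ∩ [−2, 2] = {-2, -1, 0} → 3 states.
Total: 4.

4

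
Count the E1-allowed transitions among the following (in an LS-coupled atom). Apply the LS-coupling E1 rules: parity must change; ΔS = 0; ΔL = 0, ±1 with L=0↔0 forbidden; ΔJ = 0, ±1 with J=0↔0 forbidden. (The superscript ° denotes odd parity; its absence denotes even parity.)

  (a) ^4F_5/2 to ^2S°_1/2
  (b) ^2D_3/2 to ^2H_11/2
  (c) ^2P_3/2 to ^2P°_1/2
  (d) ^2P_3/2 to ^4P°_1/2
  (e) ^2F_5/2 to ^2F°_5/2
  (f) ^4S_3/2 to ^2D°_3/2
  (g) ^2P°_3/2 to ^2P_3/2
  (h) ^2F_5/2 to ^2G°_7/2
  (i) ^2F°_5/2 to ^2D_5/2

(a) forbidden (ΔS, ΔL, ΔJ fail)
(b) forbidden (parity, ΔL, ΔJ fail)
(c) allowed
(d) forbidden (ΔS fails)
(e) allowed
(f) forbidden (ΔS, ΔL fail)
(g) allowed
(h) allowed
(i) allowed
Total allowed: 5 of 9.

5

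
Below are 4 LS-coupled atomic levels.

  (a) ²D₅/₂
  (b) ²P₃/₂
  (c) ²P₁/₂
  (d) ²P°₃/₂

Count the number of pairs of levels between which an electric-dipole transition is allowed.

3

(a)–(b): forbidden (parity).
(a)–(c): forbidden (parity, ΔJ).
(a)–(d): allowed.
(b)–(c): forbidden (parity).
(b)–(d): allowed.
(c)–(d): allowed.
Allowed pairs: 3 of 6.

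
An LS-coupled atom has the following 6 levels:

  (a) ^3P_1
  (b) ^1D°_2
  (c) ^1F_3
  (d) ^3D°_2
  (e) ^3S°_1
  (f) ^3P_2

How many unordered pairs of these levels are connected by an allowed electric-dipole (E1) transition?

5

(a)–(b): forbidden (ΔS).
(a)–(c): forbidden (parity, ΔS, ΔL, ΔJ).
(a)–(d): allowed.
(a)–(e): allowed.
(a)–(f): forbidden (parity).
(b)–(c): allowed.
(b)–(d): forbidden (parity, ΔS).
(b)–(e): forbidden (parity, ΔS, ΔL).
(b)–(f): forbidden (ΔS).
(c)–(d): forbidden (ΔS).
(c)–(e): forbidden (ΔS, ΔL, ΔJ).
(c)–(f): forbidden (parity, ΔS, ΔL).
(d)–(e): forbidden (parity, ΔL).
(d)–(f): allowed.
(e)–(f): allowed.
Allowed pairs: 5 of 15.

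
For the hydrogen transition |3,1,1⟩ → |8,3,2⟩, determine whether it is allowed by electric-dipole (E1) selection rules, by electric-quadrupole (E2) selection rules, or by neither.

E2

Δl = 3 − 1 = +2; l_i + l_f = 4.
Δm_l = +1.
E1 (Δl = ±1, |Δm_l| ≤ 1): not satisfied.
E2 (Δl = 0,±2, l_i+l_f ≥ 2, |Δm_l| ≤ 2): satisfied.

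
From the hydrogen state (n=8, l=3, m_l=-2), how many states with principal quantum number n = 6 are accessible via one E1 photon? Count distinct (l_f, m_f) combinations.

5

E1 requires Δl = ±1, so l_f ∈ {2, 4}; with 0 ≤ l_f ≤ n_f−1 = 5, the allowed l_f values are {2, 4}.
For l_f = 2: m_f ∈ {m_i−1, m_i, m_i+1} ∩ [−2, 2] = {-2, -1} → 2 states.
For l_f = 4: m_f ∈ {m_i−1, m_i, m_i+1} ∩ [−4, 4] = {-3, -2, -1} → 3 states.
Total: 5.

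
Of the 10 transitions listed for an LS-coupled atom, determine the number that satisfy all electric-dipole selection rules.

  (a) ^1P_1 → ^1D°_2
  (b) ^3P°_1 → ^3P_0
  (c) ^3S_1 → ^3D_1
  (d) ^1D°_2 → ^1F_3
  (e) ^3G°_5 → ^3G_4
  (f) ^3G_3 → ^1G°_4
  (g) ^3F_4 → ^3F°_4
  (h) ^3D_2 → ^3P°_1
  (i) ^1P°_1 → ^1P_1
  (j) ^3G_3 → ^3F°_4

8

(a) allowed
(b) allowed
(c) forbidden (parity, ΔL fail)
(d) allowed
(e) allowed
(f) forbidden (ΔS fails)
(g) allowed
(h) allowed
(i) allowed
(j) allowed
Total allowed: 8 of 10.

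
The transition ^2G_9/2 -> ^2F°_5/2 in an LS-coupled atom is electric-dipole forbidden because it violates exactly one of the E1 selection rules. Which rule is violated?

Initial level: S=1/2, L=4, J=9/2, parity even. Final level: S=1/2, L=3, J=5/2, parity odd.
ΔL = 0, ±1 (not L=0↔0): L: 4 → 3, ΔL = -1 — satisfied.
Parity must change: even → odd — satisfied.
ΔJ = 0, ±1 (not J=0↔0): J: 9/2 → 5/2, ΔJ = -2 — violated.
ΔS = 0: S: 1/2 → 1/2 — satisfied.

the ΔJ = 0, ±1 rule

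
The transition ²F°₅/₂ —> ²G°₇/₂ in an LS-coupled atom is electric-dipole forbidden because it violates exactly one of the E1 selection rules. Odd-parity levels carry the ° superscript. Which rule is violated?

parity

Initial level: S=1/2, L=3, J=5/2, parity odd. Final level: S=1/2, L=4, J=7/2, parity odd.
Parity must change: odd → odd — violated.
ΔS = 0: S: 1/2 → 1/2 — satisfied.
ΔL = 0, ±1 (not L=0↔0): L: 3 → 4, ΔL = +1 — satisfied.
ΔJ = 0, ±1 (not J=0↔0): J: 5/2 → 7/2, ΔJ = +1 — satisfied.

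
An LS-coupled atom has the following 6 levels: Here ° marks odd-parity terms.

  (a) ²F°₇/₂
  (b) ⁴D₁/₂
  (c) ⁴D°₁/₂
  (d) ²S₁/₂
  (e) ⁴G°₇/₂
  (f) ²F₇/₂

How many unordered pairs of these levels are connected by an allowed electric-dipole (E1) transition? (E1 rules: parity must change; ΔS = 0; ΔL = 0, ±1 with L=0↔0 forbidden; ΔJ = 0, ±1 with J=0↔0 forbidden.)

(a)–(b): forbidden (ΔS, ΔJ).
(a)–(c): forbidden (parity, ΔS, ΔJ).
(a)–(d): forbidden (ΔL, ΔJ).
(a)–(e): forbidden (parity, ΔS).
(a)–(f): allowed.
(b)–(c): allowed.
(b)–(d): forbidden (parity, ΔS, ΔL).
(b)–(e): forbidden (ΔL, ΔJ).
(b)–(f): forbidden (parity, ΔS, ΔJ).
(c)–(d): forbidden (ΔS, ΔL).
(c)–(e): forbidden (parity, ΔL, ΔJ).
(c)–(f): forbidden (ΔS, ΔJ).
(d)–(e): forbidden (ΔS, ΔL, ΔJ).
(d)–(f): forbidden (parity, ΔL, ΔJ).
(e)–(f): forbidden (ΔS).
Allowed pairs: 2 of 15.

2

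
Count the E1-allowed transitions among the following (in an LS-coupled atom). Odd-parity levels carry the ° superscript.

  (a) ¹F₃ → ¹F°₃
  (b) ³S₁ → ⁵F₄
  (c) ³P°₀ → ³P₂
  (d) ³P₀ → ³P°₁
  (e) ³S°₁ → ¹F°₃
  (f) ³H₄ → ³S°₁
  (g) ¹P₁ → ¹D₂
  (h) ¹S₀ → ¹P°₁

(a) allowed
(b) forbidden (parity, ΔS, ΔL, ΔJ fail)
(c) forbidden (ΔJ fails)
(d) allowed
(e) forbidden (parity, ΔS, ΔL, ΔJ fail)
(f) forbidden (ΔL, ΔJ fail)
(g) forbidden (parity fails)
(h) allowed
Total allowed: 3 of 8.

3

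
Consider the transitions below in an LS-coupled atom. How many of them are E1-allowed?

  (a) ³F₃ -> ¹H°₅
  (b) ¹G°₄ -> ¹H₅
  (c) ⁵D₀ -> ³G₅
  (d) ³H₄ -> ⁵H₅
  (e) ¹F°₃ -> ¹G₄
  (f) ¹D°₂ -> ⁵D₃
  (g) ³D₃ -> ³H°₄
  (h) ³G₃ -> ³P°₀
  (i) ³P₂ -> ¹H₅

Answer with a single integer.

2

(a) forbidden (ΔS, ΔL, ΔJ fail)
(b) allowed
(c) forbidden (parity, ΔS, ΔL, ΔJ fail)
(d) forbidden (parity, ΔS fail)
(e) allowed
(f) forbidden (ΔS fails)
(g) forbidden (ΔL fails)
(h) forbidden (ΔL, ΔJ fail)
(i) forbidden (parity, ΔS, ΔL, ΔJ fail)
Total allowed: 2 of 9.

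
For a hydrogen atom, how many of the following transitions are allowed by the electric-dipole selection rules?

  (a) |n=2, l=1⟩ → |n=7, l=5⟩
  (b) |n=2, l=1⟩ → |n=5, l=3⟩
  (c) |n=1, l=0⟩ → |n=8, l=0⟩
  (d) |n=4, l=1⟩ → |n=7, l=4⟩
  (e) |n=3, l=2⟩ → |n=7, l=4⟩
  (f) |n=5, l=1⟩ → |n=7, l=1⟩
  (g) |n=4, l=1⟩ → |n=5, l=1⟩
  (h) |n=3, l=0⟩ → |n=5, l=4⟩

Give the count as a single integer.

0

(a) forbidden — Δl = +4 (E1 requires Δl = ±1)
(b) forbidden — Δl = +2 (E1 requires Δl = ±1)
(c) forbidden — Δl = +0 (E1 requires Δl = ±1)
(d) forbidden — Δl = +3 (E1 requires Δl = ±1)
(e) forbidden — Δl = +2 (E1 requires Δl = ±1)
(f) forbidden — Δl = +0 (E1 requires Δl = ±1)
(g) forbidden — Δl = +0 (E1 requires Δl = ±1)
(h) forbidden — Δl = +4 (E1 requires Δl = ±1)
Total allowed: 0 of 8.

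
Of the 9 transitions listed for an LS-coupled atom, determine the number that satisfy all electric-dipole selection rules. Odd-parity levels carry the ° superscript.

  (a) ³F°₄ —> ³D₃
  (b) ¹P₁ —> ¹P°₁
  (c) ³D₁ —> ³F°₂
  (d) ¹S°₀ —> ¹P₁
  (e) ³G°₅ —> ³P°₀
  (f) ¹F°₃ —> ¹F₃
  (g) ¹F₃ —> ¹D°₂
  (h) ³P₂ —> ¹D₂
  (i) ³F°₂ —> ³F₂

7

(a) allowed
(b) allowed
(c) allowed
(d) allowed
(e) forbidden (parity, ΔL, ΔJ fail)
(f) allowed
(g) allowed
(h) forbidden (parity, ΔS fail)
(i) allowed
Total allowed: 7 of 9.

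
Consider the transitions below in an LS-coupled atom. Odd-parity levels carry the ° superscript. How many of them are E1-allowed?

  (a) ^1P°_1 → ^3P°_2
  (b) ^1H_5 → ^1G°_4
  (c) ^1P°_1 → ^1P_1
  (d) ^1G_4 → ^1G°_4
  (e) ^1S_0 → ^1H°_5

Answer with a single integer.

(a) forbidden (parity, ΔS fail)
(b) allowed
(c) allowed
(d) allowed
(e) forbidden (ΔL, ΔJ fail)
Total allowed: 3 of 5.

3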